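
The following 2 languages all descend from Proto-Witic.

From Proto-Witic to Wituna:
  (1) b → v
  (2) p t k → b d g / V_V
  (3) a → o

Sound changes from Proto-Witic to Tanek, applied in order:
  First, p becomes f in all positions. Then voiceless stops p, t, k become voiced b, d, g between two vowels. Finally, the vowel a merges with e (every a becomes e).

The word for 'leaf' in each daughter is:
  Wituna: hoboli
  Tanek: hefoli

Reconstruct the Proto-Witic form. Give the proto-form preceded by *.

*hapoli

Position 2: Wituna has o, Tanek has e. Taking the neighbouring segments as reconstructed: Wituna o could go back to *a or *o; Tanek e could go back to *a or *e — the one source consistent with every daughter is *a.
Position 3: Wituna has b, Tanek has f. In Wituna, b can only continue *p, so the proto-segment is *p.
The remaining positions agree across the daughters. Check the candidate against every language:
Wituna: *hapoli > haboli > hoboli  (by intervocalic voicing, vowel merger)
Tanek: *hapoli
  hapoli → hafoli   [unconditioned shift]
  hafoli (rule 2 does not apply)
  hafoli → hefoli   [vowel merger]
  giving Tanek hefoli.
No other proto-form is consistent with every reflex, so the reconstruction is *hapoli.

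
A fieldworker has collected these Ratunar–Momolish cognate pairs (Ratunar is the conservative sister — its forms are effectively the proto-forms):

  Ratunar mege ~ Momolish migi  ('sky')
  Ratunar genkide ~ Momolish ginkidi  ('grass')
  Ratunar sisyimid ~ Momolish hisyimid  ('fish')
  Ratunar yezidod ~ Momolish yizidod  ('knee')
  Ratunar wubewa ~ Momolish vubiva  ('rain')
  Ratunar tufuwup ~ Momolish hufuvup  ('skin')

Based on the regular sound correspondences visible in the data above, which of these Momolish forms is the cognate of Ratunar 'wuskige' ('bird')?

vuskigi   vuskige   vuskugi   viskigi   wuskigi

vuskigi

wubewa ~ vubiva — Ratunar w corresponds to Momolish v word-initially before a back vowel.
mege ~ migi, genkide ~ ginkidi — Ratunar e corresponds to Momolish i word-finally.
Applying these to Ratunar 'wuskige':
  wuskige → vuskige   (w→v word-initially before a back vowel)
  vuskige → vuskigi   (e→i word-finally)
So the Momolish cognate is 'vuskigi'.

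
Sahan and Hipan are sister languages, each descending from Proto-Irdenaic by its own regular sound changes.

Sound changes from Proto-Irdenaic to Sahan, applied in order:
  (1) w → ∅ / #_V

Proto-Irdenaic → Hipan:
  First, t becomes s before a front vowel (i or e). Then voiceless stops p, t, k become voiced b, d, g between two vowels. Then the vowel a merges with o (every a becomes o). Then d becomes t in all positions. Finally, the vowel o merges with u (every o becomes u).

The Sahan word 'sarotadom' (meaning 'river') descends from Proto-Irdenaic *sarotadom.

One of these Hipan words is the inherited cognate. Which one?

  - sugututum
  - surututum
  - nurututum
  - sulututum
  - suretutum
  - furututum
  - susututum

Hipan: *sarotadom
  sarotadom (rule 1 does not apply)
  sarotadom → sarodadom   [intervocalic voicing]
  sarodadom → sorododom   [vowel merger]
  sorododom → sorototom   [unconditioned shift]
  sorototom → surututum   [vowel merger]
  giving Hipan surututum.

surututum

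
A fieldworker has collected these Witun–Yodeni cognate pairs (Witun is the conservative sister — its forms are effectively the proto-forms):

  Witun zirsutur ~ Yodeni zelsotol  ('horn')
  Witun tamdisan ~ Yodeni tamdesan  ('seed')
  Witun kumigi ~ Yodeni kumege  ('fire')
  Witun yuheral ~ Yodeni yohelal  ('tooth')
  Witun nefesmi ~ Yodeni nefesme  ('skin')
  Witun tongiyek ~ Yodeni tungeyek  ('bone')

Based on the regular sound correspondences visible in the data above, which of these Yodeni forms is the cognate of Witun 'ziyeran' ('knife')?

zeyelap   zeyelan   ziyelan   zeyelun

zeyelan

tamdisan ~ tamdesan, kumigi ~ kumege — Witun i corresponds to Yodeni e after a consonant, before a consonant other than r, m, n, p, b, f, v.
yuheral ~ yohelal — Witun r corresponds to Yodeni l between vowels (before a back vowel).
Applying these to Witun 'ziyeran':
  ziyeran → zeyeran   (i→e after a consonant, before a consonant other than r, m, n, p, b, f, v)
  zeyeran → zeyelan   (r→l between vowels (before a back vowel))
So the Yodeni cognate is 'zeyelan'.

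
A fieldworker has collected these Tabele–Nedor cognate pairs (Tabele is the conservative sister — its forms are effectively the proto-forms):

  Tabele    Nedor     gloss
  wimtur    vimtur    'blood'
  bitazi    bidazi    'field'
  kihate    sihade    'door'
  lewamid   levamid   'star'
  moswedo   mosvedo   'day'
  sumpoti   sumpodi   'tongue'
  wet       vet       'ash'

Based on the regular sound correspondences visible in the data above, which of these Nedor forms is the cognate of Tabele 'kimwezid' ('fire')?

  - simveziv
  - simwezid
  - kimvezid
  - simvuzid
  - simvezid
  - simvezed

simvezid

kihate ~ sihade — Tabele k corresponds to Nedor s word-initially before a front vowel.
moswedo ~ mosvedo — Tabele w corresponds to Nedor v after a consonant, before a front vowel.
Applying these to Tabele 'kimwezid':
  kimwezid → simwezid   (k→s word-initially before a front vowel)
  simwezid → simvezid   (w→v after a consonant, before a front vowel)
So the Nedor cognate is 'simvezid'.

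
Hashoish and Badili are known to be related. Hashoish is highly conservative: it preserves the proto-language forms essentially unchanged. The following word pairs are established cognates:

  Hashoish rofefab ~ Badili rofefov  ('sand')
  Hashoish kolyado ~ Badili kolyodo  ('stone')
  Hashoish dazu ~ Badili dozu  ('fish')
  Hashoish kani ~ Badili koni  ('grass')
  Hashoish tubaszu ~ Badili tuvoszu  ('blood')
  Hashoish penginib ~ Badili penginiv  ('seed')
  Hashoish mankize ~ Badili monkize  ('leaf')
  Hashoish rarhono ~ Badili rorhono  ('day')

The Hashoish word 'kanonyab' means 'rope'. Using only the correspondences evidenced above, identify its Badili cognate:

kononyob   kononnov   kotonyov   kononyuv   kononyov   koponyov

kani ~ koni, mankize ~ monkize — Hashoish a corresponds to Badili o after a consonant, before a nasal.
rofefab ~ rofefov — Hashoish a corresponds to Badili o after a consonant, before a labial obstruent.
rofefab ~ rofefov, penginib ~ penginiv — Hashoish b corresponds to Badili v word-finally.
Applying these to Hashoish 'kanonyab':
  kanonyab → kononyab   (a→o after a consonant, before a nasal)
  kononyab → kononyob   (a→o after a consonant, before a labial obstruent)
  kononyob → kononyov   (b→v word-finally)
So the Badili cognate is 'kononyov'.

kononyov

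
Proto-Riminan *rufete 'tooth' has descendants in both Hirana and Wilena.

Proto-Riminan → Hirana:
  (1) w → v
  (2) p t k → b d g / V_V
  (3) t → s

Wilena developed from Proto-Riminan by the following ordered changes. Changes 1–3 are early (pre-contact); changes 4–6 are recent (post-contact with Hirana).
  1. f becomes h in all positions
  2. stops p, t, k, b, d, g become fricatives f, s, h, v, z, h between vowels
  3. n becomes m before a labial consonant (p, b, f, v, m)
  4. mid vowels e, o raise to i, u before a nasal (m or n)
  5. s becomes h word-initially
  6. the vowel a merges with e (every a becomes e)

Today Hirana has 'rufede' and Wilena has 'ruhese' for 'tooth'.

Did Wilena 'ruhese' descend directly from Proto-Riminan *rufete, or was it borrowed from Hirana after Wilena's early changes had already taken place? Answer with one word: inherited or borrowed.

If inherited, *rufete would pass through all of Wilena's changes:
Wilena: start from *rufete.
  rule 1 (unconditioned shift): rufete → ruhete
  rule 2 (intervocalic lenition): ruhete → ruhese
  rule 3: no change — ruhese
  rule 4: no change — ruhese
  rule 5: no change — ruhese
  rule 6: no change — ruhese
  ⇒ Wilena ruhese
If borrowed from Hirana 'rufede' after the early changes, it would undergo only the recent ones:
  rule 4 (pre-nasal raising): no change (rufede)
  rule 5 (debuccalisation): no change (rufede)
  rule 6 (vowel merger): no change (rufede)
  ⇒ as a loan: rufede
Wilena 'ruhese' matches the inherited outcome exactly, so it is an inherited cognate, not a loan.

inherited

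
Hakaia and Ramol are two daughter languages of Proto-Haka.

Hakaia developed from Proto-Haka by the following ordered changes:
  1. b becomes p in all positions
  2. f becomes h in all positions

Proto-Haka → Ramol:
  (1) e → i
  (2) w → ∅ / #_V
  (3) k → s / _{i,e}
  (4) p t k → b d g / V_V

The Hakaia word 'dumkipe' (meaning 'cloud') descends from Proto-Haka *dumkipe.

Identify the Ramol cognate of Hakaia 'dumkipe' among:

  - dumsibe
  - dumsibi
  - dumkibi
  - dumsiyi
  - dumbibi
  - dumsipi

dumsibi

Ramol: start from *dumkipe.
  rule 1 (vowel merger): dumkipe → dumkipi
  rule 2: no change — dumkipi
  rule 3 (palatalisation): dumkipi → dumsipi
  rule 4 (intervocalic voicing): dumsipi → dumsibi
  ⇒ Ramol dumsibi
Among the options, 'dumsibi' alone shows every Ramol change applied in order.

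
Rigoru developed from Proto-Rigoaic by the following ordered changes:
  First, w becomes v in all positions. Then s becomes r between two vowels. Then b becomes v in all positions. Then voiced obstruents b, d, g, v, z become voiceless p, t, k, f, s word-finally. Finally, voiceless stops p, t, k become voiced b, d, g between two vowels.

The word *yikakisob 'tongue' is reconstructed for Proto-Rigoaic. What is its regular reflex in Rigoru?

Rigoru: *yikakisob > yikakirob > yikakirov > yikakirof > yigagirof  (by rhotacism, unconditioned shift, final devoicing, intervocalic voicing)

yigagirof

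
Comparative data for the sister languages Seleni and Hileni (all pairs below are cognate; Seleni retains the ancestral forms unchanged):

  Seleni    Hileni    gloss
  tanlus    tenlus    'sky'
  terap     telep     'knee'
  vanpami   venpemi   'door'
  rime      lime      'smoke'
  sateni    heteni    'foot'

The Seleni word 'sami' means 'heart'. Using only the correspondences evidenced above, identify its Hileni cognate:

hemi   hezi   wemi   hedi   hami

hemi

sateni ~ heteni — Seleni s corresponds to Hileni h word-initially before a back vowel.
vanpami ~ venpemi — Seleni a corresponds to Hileni e after a consonant, before a nasal.
Applying these to Seleni 'sami':
  sami → hami   (s→h word-initially before a back vowel)
  hami → hemi   (a→e after a consonant, before a nasal)
So the Hileni cognate is 'hemi'.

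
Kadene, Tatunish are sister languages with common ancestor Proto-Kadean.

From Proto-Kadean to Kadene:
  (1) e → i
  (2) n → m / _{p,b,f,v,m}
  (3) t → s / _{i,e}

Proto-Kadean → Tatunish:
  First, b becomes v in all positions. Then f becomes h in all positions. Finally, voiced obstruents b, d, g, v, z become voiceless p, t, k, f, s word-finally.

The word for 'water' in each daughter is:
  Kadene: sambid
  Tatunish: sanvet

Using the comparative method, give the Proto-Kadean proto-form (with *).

Position 6: Kadene has d, Tatunish has t. Kadene preserves d here (none of its changes turn any other segment into d), so the proto-segment is *d.
Position 4: Kadene has b, Tatunish has v. Kadene preserves b here (none of its changes turn any other segment into b), so the proto-segment is *b.
Position 5: Kadene has i, Tatunish has e. Tatunish preserves e here (none of its changes turn any other segment into e), so the proto-segment is *e.
This points to *sanbed. Verify forward in each daughter:
Kadene: *sanbed > sanbid > sambid  (by vowel merger, nasal place assimilation)
Tatunish: *sanbed > sanved > sanvet  (by unconditioned shift, final devoicing)
Only *sanbed yields all of Kadene sambid, Tatunish sanvet.

*sanbed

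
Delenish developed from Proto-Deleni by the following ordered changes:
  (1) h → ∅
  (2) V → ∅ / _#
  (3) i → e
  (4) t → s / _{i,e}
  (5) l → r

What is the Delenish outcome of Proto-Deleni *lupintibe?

rupenseb

Delenish: *lupintibe
  lupintibe (rule 1 does not apply)
  lupintibe → lupintib   [apocope]
  lupintib → lupenteb   [vowel merger]
  lupenteb → lupenseb   [palatalisation]
  lupenseb → rupenseb   [unconditioned shift]
  giving Delenish rupenseb.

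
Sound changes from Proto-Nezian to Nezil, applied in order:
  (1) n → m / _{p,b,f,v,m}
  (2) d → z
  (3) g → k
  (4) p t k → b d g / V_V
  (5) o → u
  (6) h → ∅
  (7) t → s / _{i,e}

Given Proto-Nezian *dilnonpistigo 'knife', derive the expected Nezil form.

zilnumpissigu

Nezil: *dilnonpistigo
  dilnonpistigo → dilnompistigo   [nasal place assimilation]
  dilnompistigo → zilnompistigo   [unconditioned shift]
  zilnompistigo → zilnompistiko   [unconditioned shift]
  zilnompistiko → zilnompistigo   [intervocalic voicing]
  zilnompistigo → zilnumpistigu   [vowel merger]
  zilnumpistigu (rule 6 does not apply)
  zilnumpistigu → zilnumpissigu   [palatalisation]
  giving Nezil zilnumpissigu.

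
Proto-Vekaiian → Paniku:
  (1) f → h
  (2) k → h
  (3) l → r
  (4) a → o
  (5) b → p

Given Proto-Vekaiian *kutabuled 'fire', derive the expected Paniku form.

hutopured

Paniku: *kutabuled
  kutabuled (rule 1 does not apply)
  kutabuled → hutabuled   [unconditioned shift]
  hutabuled → hutabured   [unconditioned shift]
  hutabured → hutobured   [vowel merger]
  hutobured → hutopured   [unconditioned shift]
  giving Paniku hutopured.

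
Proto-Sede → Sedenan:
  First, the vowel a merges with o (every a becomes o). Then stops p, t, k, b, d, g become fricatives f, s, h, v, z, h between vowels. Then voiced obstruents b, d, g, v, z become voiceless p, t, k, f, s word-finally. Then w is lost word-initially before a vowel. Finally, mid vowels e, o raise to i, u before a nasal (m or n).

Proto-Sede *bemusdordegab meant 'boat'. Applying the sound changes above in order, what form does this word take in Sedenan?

Sedenan: *bemusdordegab
  bemusdordegab → bemusdordegob   [vowel merger]
  bemusdordegob → bemusdordehob   [intervocalic lenition]
  bemusdordehob → bemusdordehop   [final devoicing]
  bemusdordehop (rule 4 does not apply)
  bemusdordehop → bimusdordehop   [pre-nasal raising]
  giving Sedenan bimusdordehop.

bimusdordehop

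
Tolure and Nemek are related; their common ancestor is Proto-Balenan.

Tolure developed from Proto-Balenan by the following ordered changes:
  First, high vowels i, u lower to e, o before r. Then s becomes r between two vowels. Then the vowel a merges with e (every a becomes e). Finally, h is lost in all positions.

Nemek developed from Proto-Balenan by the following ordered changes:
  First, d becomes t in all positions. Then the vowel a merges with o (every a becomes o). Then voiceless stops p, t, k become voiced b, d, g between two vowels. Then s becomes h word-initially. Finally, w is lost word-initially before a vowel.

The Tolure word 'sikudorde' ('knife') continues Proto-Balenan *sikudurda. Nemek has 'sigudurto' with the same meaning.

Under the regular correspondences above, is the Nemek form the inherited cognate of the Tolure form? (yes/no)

no

Derive the expected Nemek reflex of *sikudurda:
Nemek: *sikudurda > sikuturta > sikuturto > sigudurto > higudurto  (by unconditioned shift, vowel merger, intervocalic voicing, debuccalisation)
The regular Nemek reflex would be 'higudurto', but the attested form is 'sigudurto'. The correspondence is irregular, so they are not cognates (the Nemek form has a different source).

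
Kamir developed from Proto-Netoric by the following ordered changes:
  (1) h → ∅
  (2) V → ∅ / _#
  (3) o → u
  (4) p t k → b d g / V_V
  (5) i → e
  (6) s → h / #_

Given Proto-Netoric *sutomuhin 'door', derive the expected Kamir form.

hudumuen

Kamir: *sutomuhin > sutomuin > sutumuin > sudumuin > sudumuen > hudumuen  (by h-loss, vowel merger, intervocalic voicing, vowel merger, debuccalisation)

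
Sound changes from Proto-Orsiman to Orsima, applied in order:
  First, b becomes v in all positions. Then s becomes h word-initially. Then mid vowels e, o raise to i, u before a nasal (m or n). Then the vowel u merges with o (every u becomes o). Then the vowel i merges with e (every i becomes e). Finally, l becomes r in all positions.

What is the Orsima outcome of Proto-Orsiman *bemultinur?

Orsima: *bemultinur
  bemultinur → vemultinur   [unconditioned shift]
  vemultinur (rule 2 does not apply)
  vemultinur → vimultinur   [pre-nasal raising]
  vimultinur → vimoltinor   [vowel merger]
  vimoltinor → vemoltenor   [vowel merger]
  vemoltenor → vemortenor   [unconditioned shift]
  giving Orsima vemortenor.

vemortenor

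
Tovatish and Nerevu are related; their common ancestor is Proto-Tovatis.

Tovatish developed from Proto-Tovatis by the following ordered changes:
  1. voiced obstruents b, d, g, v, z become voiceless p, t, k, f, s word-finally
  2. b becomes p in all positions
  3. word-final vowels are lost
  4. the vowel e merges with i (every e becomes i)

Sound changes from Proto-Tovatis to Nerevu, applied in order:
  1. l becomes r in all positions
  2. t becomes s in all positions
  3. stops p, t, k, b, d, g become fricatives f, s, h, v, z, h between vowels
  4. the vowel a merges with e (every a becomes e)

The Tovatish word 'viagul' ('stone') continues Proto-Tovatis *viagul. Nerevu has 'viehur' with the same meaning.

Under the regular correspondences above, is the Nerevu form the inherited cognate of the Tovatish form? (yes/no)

Derive the expected Nerevu reflex of *viagul:
Nerevu: *viagul > viagur > viahur > viehur  (by unconditioned shift, intervocalic lenition, vowel merger)
Nerevu 'viehur' matches the regular reflex exactly, so the pair is cognate.

yes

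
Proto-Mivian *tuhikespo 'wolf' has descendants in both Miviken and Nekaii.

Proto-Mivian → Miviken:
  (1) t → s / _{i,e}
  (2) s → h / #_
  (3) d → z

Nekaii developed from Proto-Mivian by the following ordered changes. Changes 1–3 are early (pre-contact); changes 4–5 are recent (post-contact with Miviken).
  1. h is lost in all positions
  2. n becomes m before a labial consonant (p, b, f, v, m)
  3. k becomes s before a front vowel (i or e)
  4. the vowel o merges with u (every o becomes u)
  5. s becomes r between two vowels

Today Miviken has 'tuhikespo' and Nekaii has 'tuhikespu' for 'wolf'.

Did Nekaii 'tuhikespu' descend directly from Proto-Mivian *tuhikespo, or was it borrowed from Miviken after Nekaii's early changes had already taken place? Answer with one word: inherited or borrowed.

If inherited, *tuhikespo would pass through all of Nekaii's changes:
Nekaii: start from *tuhikespo.
  rule 1 (h-loss): tuhikespo → tuikespo
  rule 2: no change — tuikespo
  rule 3 (palatalisation): tuikespo → tuisespo
  rule 4 (vowel merger): tuisespo → tuisespu
  rule 5 (rhotacism): tuisespu → tuirespu
  ⇒ Nekaii tuirespu
If borrowed from Miviken 'tuhikespo' after the early changes, it would undergo only the recent ones:
  rule 4 (vowel merger): tuhikespo → tuhikespu
  rule 5 (rhotacism): no change (tuhikespu)
  ⇒ as a loan: tuhikespu
Nekaii 'tuhikespu' matches the loan outcome 'tuhikespu', not the inherited 'tuirespu' — it skipped the early Nekaii changes, so it was borrowed from Miviken.

borrowed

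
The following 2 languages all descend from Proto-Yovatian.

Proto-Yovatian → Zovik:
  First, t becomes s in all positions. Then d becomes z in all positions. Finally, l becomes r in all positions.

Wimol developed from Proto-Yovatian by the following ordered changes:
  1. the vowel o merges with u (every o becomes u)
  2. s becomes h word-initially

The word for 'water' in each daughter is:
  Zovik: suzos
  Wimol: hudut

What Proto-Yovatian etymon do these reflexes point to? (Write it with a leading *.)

Position 4: Zovik has o, Wimol has u. Zovik preserves o here (none of its changes turn any other segment into o), so the proto-segment is *o.
Position 1: Zovik has s, Wimol has h. Taking the neighbouring segments as reconstructed: Zovik s could go back to *t or *s; Wimol h could go back to *s or *h — the one source consistent with every daughter is *s.
Position 3: Zovik has z, Wimol has d. Wimol preserves d here (none of its changes turn any other segment into d), so the proto-segment is *d.
Verify the candidate proto-form against each daughter:
Zovik: start from *sudot.
  rule 1 (unconditioned shift): sudot → sudos
  rule 2 (unconditioned shift): sudos → suzos
  rule 3: no change — suzos
  ⇒ Zovik suzos
Wimol: *sudot
  sudot → sudut   [vowel merger]
  sudut → hudut   [debuccalisation]
  giving Wimol hudut.
No other proto-form is consistent with every reflex, so the reconstruction is *sudot.

*sudot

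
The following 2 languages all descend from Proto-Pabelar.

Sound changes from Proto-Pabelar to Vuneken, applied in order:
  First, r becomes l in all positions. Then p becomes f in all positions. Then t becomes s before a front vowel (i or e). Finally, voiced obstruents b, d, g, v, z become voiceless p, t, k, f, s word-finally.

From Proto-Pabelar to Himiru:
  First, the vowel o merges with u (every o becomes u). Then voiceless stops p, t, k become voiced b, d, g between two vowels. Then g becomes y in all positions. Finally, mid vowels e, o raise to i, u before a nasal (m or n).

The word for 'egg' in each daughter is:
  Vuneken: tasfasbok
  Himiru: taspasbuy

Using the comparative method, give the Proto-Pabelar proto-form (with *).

Position 4: Vuneken has f, Himiru has p. Himiru preserves p here (none of its changes turn any other segment into p), so the proto-segment is *p.
Position 9: Vuneken has k, Himiru has y. Taking the neighbouring segments as reconstructed: Vuneken k could go back to *k or *g; Himiru y could go back to *g or *y — the one source consistent with every daughter is *g.
This points to *taspasbog. Verify forward in each daughter:
Vuneken: *taspasbog
  taspasbog (rule 1 does not apply)
  taspasbog → tasfasbog   [unconditioned shift]
  tasfasbog (rule 3 does not apply)
  tasfasbog → tasfasbok   [final devoicing]
  giving Vuneken tasfasbok.
Himiru: *taspasbog > taspasbug > taspasbuy  (by vowel merger, unconditioned shift)
No other proto-form is consistent with every reflex, so the reconstruction is *taspasbog.

*taspasbog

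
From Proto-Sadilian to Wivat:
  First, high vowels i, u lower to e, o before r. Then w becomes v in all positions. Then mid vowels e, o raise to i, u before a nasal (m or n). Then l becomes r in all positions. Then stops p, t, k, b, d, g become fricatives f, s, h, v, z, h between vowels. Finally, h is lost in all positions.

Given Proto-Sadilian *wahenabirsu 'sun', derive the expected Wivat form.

Wivat: start from *wahenabirsu.
  rule 1 (pre-rhotic lowering): wahenabirsu → wahenabersu
  rule 2 (unconditioned shift): wahenabersu → vahenabersu
  rule 3 (pre-nasal raising): vahenabersu → vahinabersu
  rule 4: no change — vahinabersu
  rule 5 (intervocalic lenition): vahinabersu → vahinaversu
  rule 6 (h-loss): vahinaversu → vainaversu
  ⇒ Wivat vainaversu

vainaversu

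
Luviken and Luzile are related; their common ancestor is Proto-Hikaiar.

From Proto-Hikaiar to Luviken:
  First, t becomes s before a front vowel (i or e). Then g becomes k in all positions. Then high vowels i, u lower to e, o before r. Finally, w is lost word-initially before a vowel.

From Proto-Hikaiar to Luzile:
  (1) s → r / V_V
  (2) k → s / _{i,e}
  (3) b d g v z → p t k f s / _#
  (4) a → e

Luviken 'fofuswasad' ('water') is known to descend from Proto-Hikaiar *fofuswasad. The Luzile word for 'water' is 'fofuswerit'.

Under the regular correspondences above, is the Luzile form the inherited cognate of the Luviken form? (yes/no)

no

Derive the expected Luzile reflex of *fofuswasad:
Luzile: *fofuswasad > fofuswarad > fofuswarat > fofusweret  (by rhotacism, final devoicing, vowel merger)
The regular Luzile reflex would be 'fofusweret', but the attested form is 'fofuswerit'. The correspondence is irregular, so they are not cognates (the Luzile form has a different source).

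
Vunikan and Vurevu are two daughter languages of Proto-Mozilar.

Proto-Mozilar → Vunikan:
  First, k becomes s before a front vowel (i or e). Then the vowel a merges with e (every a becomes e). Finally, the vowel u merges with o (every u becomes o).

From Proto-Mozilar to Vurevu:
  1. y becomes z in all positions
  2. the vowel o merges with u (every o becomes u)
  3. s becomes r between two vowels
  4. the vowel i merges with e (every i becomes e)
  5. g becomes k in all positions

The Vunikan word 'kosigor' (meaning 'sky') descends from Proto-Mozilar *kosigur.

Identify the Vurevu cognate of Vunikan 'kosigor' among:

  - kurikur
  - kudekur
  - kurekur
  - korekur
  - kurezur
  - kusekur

kurekur

Vurevu: *kosigur > kusigur > kurigur > kuregur > kurekur  (by vowel merger, rhotacism, vowel merger, unconditioned shift)
Among the options, 'kurekur' alone shows every Vurevu change applied in order.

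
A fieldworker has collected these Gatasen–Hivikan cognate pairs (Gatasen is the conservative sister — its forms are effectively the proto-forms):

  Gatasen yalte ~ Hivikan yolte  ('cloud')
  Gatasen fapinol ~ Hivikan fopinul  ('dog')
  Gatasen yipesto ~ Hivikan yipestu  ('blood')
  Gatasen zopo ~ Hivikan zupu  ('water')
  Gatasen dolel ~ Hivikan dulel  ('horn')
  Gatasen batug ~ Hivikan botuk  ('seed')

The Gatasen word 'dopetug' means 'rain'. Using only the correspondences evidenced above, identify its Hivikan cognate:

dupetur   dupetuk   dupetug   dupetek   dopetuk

dupetuk

zopo ~ zupu — Gatasen o corresponds to Hivikan u after a consonant, before a labial obstruent.
batug ~ botuk — Gatasen g corresponds to Hivikan k word-finally.
Applying these to Gatasen 'dopetug':
  dopetug → dupetug   (o→u after a consonant, before a labial obstruent)
  dupetug → dupetuk   (g→k word-finally)
So the Hivikan cognate is 'dupetuk'.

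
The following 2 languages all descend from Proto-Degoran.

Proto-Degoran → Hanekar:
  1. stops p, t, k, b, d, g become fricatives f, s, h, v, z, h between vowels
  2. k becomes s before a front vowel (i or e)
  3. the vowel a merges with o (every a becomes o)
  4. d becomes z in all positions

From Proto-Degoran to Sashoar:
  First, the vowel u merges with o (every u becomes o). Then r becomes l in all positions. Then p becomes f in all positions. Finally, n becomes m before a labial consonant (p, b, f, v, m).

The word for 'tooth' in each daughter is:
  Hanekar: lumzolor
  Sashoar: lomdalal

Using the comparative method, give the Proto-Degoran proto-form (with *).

*lumdalar

Position 4: Hanekar has z, Sashoar has d. Sashoar preserves d here (none of its changes turn any other segment into d), so the proto-segment is *d.
Position 8: Hanekar has r, Sashoar has l. Hanekar preserves r here (none of its changes turn any other segment into r), so the proto-segment is *r.
Position 7: Hanekar has o, Sashoar has a. Sashoar preserves a here (none of its changes turn any other segment into a), so the proto-segment is *a.
Verify the candidate proto-form against each daughter:
Hanekar: *lumdalar
  lumdalar (rule 1 does not apply)
  lumdalar (rule 2 does not apply)
  lumdalar → lumdolor   [vowel merger]
  lumdolor → lumzolor   [unconditioned shift]
  giving Hanekar lumzolor.
Sashoar: start from *lumdalar.
  rule 1 (vowel merger): lumdalar → lomdalar
  rule 2 (unconditioned shift): lomdalar → lomdalal
  rule 3: no change — lomdalal
  rule 4: no change — lomdalal
  ⇒ Sashoar lomdalal
No other proto-form is consistent with every reflex, so the reconstruction is *lumdalar.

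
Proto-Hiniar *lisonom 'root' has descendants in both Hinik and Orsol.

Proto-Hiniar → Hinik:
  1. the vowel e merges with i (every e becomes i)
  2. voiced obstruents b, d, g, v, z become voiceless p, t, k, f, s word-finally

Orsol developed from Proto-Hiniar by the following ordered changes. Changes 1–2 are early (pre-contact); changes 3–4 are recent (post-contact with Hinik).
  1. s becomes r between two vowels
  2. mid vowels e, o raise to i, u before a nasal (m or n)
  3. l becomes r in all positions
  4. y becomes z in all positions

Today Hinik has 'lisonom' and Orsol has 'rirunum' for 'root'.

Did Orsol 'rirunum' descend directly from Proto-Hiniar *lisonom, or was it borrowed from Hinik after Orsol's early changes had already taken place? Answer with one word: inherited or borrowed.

inherited

If inherited, *lisonom would pass through all of Orsol's changes:
Orsol: *lisonom
  lisonom → lironom   [rhotacism]
  lironom → lirunum   [pre-nasal raising]
  lirunum → rirunum   [unconditioned shift]
  rirunum (rule 4 does not apply)
  giving Orsol rirunum.
If borrowed from Hinik 'lisonom' after the early changes, it would undergo only the recent ones:
  rule 3 (unconditioned shift): lisonom → risonom
  rule 4 (unconditioned shift): no change (risonom)
  ⇒ as a loan: risonom
Orsol 'rirunum' matches the inherited outcome exactly, so it is an inherited cognate, not a loan.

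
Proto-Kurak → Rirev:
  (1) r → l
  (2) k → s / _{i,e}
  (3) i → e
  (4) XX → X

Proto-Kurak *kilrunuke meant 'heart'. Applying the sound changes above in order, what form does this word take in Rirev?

selunuse

Rirev: *kilrunuke
  kilrunuke → killunuke   [unconditioned shift]
  killunuke → sillunuse   [palatalisation]
  sillunuse → sellunuse   [vowel merger]
  sellunuse → selunuse   [degemination]
  giving Rirev selunuse.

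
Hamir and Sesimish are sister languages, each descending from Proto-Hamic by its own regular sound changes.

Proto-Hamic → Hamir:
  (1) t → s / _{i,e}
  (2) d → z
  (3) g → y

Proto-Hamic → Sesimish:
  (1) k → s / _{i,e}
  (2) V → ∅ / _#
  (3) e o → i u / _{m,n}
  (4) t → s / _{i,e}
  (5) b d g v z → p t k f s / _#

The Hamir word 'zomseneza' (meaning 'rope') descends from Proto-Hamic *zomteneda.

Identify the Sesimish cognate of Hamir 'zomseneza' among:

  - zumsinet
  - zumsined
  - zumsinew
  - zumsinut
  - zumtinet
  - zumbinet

Sesimish: *zomteneda > zomtened > zumtined > zumsined > zumsinet  (by apocope, pre-nasal raising, palatalisation, final devoicing)
The other candidates each miss or misapply at least one Sesimish change.

zumsinet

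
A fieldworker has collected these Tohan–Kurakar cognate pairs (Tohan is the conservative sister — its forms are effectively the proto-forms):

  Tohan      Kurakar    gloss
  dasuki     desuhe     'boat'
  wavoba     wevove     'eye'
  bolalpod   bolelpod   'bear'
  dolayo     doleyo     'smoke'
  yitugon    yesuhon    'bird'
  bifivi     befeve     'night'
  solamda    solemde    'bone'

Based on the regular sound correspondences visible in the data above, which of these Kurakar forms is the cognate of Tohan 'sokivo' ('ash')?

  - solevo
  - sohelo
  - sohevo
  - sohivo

sohevo

dasuki ~ desuhe — Tohan k corresponds to Kurakar h between vowels (before a front vowel).
bifivi ~ befeve — Tohan i corresponds to Kurakar e after a consonant, before a labial obstruent.
Applying these to Tohan 'sokivo':
  sokivo → sohivo   (k→h between vowels (before a front vowel))
  sohivo → sohevo   (i→e after a consonant, before a labial obstruent)
So the Kurakar cognate is 'sohevo'.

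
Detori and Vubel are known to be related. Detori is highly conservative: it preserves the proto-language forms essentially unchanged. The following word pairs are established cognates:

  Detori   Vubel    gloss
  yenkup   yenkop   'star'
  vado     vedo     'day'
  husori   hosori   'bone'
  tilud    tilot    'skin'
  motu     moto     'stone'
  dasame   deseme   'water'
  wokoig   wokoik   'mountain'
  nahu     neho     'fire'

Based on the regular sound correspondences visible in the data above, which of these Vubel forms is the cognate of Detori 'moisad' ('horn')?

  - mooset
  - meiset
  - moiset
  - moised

vado ~ vedo, dasame ~ deseme — Detori a corresponds to Vubel e after a consonant, before a consonant other than r, m, n, p, b, f, v.
tilud ~ tilot — Detori d corresponds to Vubel t word-finally.
Applying these to Detori 'moisad':
  moisad → moised   (a→e after a consonant, before a consonant other than r, m, n, p, b, f, v)
  moised → moiset   (d→t word-finally)
So the Vubel cognate is 'moiset'.

moiset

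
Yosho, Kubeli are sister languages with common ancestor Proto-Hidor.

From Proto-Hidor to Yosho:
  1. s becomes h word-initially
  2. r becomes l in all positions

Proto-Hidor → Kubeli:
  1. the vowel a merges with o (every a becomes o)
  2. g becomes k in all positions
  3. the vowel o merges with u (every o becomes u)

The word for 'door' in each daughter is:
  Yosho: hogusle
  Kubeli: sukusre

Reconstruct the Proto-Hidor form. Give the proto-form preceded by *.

*sogusre

Position 6: Yosho has l, Kubeli has r. Kubeli preserves r here (none of its changes turn any other segment into r), so the proto-segment is *r.
Position 3: Yosho has g, Kubeli has k. Yosho preserves g here (none of its changes turn any other segment into g), so the proto-segment is *g.
Continuing position by position gives *sogusre; check it forward:
Yosho: start from *sogusre.
  rule 1 (debuccalisation): sogusre → hogusre
  rule 2 (unconditioned shift): hogusre → hogusle
  ⇒ Yosho hogusle
Kubeli: *sogusre > sokusre > sukusre  (by unconditioned shift, vowel merger)
Only *sogusre yields all of Yosho hogusle, Kubeli sukusre.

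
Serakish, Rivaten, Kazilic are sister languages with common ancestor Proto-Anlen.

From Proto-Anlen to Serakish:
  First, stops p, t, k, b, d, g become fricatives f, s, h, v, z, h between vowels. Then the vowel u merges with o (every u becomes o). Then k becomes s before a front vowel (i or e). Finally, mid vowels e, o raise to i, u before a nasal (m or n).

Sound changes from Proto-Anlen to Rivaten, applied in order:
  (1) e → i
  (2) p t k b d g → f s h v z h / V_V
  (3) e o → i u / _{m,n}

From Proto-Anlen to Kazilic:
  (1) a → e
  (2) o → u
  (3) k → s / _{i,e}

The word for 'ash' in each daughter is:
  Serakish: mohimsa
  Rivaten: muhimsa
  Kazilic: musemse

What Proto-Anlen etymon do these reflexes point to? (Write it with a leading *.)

Position 2: Serakish has o, Rivaten has u, Kazilic has u. Taking the neighbouring segments as reconstructed: Serakish o could go back to *o or *u; Rivaten u can only go back to *u; Kazilic u could go back to *o or *u — the one source consistent with every daughter is *u.
Position 4: Serakish has i, Rivaten has i, Kazilic has e. Taking the neighbouring segments as reconstructed: Serakish i could go back to *e or *i; Rivaten i could go back to *e or *i; Kazilic e could go back to *a or *e — the one source consistent with every daughter is *e.
Continuing position by position gives *mukemsa; check it forward:
Serakish: *mukemsa > muhemsa > mohemsa > mohimsa  (by intervocalic lenition, vowel merger, pre-nasal raising)
Rivaten: *mukemsa
  mukemsa → mukimsa   [vowel merger]
  mukimsa → muhimsa   [intervocalic lenition]
  muhimsa (rule 3 does not apply)
  giving Rivaten muhimsa.
Kazilic: *mukemsa > mukemse > musemse  (by vowel merger, palatalisation)
*mukemsa is the unique common source.

*mukemsa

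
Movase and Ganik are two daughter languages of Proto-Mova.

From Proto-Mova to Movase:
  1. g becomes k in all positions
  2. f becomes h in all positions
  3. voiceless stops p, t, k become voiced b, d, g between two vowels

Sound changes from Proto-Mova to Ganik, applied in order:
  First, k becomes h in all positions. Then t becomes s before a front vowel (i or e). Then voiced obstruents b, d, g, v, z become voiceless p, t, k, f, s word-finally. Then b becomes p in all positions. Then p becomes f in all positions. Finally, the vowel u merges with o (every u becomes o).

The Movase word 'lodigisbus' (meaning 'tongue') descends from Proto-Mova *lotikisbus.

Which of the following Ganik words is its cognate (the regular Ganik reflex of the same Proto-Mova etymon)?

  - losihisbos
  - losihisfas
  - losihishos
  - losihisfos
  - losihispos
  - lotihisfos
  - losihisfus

Ganik: start from *lotikisbus.
  rule 1 (unconditioned shift): lotikisbus → lotihisbus
  rule 2 (palatalisation): lotihisbus → losihisbus
  rule 3: no change — losihisbus
  rule 4 (unconditioned shift): losihisbus → losihispus
  rule 5 (unconditioned shift): losihispus → losihisfus
  rule 6 (vowel merger): losihisfus → losihisfos
  ⇒ Ganik losihisfos
Among the options, 'losihisfos' alone shows every Ganik change applied in order.

losihisfos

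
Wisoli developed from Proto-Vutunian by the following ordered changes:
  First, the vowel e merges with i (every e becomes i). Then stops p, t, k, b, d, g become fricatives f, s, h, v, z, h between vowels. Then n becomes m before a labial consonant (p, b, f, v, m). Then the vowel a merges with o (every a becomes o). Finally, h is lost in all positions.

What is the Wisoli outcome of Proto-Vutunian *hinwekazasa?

inwiozoso

Wisoli: *hinwekazasa > hinwikazasa > hinwihazasa > hinwihozoso > inwiozoso  (by vowel merger, intervocalic lenition, vowel merger, h-loss)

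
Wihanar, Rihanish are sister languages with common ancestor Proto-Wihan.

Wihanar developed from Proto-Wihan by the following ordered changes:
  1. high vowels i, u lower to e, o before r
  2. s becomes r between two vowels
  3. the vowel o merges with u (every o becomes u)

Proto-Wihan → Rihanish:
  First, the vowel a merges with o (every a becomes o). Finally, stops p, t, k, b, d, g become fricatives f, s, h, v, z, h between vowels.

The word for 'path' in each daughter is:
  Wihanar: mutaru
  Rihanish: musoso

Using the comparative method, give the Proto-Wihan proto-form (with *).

*mutaso

Position 3: Wihanar has t, Rihanish has s. Wihanar preserves t here (none of its changes turn any other segment into t), so the proto-segment is *t.
Position 6: Wihanar has u, Rihanish has o. Taking the neighbouring segments as reconstructed: Wihanar u could go back to *o or *u; Rihanish o could go back to *a or *o — the one source consistent with every daughter is *o.
Verify the candidate proto-form against each daughter:
Wihanar: start from *mutaso.
  rule 1: no change — mutaso
  rule 2 (rhotacism): mutaso → mutaro
  rule 3 (vowel merger): mutaro → mutaru
  ⇒ Wihanar mutaru
Rihanish: *mutaso
  mutaso → mutoso   [vowel merger]
  mutoso → musoso   [intervocalic lenition]
  giving Rihanish musoso.
Only *mutaso yields all of Wihanar mutaru, Rihanish musoso.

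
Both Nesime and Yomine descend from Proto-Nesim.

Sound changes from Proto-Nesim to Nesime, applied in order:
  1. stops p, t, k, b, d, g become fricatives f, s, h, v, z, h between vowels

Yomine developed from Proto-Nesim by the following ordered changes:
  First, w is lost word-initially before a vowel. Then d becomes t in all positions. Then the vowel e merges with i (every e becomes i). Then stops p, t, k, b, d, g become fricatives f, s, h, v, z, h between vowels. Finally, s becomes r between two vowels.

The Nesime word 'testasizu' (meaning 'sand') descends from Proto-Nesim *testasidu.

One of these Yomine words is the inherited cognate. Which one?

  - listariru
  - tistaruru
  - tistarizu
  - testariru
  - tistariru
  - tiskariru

tistariru

Yomine: *testasidu > testasitu > tistasitu > tistasisu > tistariru  (by unconditioned shift, vowel merger, intervocalic lenition, rhotacism)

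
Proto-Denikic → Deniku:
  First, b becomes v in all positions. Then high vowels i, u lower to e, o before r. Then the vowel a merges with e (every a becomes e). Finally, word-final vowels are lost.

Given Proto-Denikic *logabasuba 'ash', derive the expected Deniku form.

logevesuv

Deniku: start from *logabasuba.
  rule 1 (unconditioned shift): logabasuba → logavasuva
  rule 2: no change — logavasuva
  rule 3 (vowel merger): logavasuva → logevesuve
  rule 4 (apocope): logevesuve → logevesuv
  ⇒ Deniku logevesuv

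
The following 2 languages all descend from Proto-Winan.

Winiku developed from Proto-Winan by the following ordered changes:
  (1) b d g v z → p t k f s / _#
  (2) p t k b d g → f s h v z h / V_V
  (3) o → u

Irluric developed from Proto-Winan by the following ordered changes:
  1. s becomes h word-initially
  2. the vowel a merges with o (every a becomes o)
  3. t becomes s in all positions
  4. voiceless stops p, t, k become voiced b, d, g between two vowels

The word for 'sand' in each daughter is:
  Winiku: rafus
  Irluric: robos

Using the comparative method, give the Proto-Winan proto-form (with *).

*rapos

Position 2: Winiku has a, Irluric has o. Winiku preserves a here (none of its changes turn any other segment into a), so the proto-segment is *a.
Position 3: Winiku has f, Irluric has b. Taking the neighbouring segments as reconstructed: Winiku f could go back to *p or *f; Irluric b could go back to *p or *b — the one source consistent with every daughter is *p.
Position 4: Winiku has u, Irluric has o. Taking the neighbouring segments as reconstructed: Winiku u could go back to *o or *u; Irluric o could go back to *a or *o — the one source consistent with every daughter is *o.
This points to *rapos. Verify forward in each daughter:
Winiku: *rapos
  rapos (rule 1 does not apply)
  rapos → rafos   [intervocalic lenition]
  rafos → rafus   [vowel merger]
  giving Winiku rafus.
Irluric: start from *rapos.
  rule 1: no change — rapos
  rule 2 (vowel merger): rapos → ropos
  rule 3: no change — ropos
  rule 4 (intervocalic voicing): ropos → robos
  ⇒ Irluric robos
Only *rapos yields all of Winiku rafus, Irluric robos.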